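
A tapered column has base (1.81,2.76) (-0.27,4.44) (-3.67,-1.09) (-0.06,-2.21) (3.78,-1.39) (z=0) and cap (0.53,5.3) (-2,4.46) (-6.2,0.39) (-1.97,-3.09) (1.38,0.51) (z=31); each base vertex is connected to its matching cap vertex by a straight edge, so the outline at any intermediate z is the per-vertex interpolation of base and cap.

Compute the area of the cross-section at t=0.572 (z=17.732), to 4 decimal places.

Area at t=0.572: 32.0714

Cross-section at t=0.572: each vertex is (1-t)·p0[i] + t·p1[i].
  v1: (1-0.572)·(1.81,2.76) + 0.572·(0.53,5.3) = (1.0778,4.2129)
  v2: (1-0.572)·(-0.27,4.44) + 0.572·(-2,4.46) = (-1.2596,4.4514)
  v3: (1-0.572)·(-3.67,-1.09) + 0.572·(-6.2,0.39) = (-5.1172,-0.2434)
  v4: (1-0.572)·(-0.06,-2.21) + 0.572·(-1.97,-3.09) = (-1.1525,-2.7134)
  v5: (1-0.572)·(3.78,-1.39) + 0.572·(1.38,0.51) = (2.4072,-0.3032)
Shoelace sum Σ(x_i·y_{i+1} − x_{i+1}·y_i):
  i=1: 1.0778·4.4514 − -1.2596·4.2129 = +10.1043 (running +10.1043)
  i=2: -1.2596·-0.2434 − -5.1172·4.4514 = +23.0854 (running +33.1897)
  i=3: -5.1172·-2.7134 − -1.1525·-0.2434 = +13.6041 (running +46.7938)
  i=4: -1.1525·-0.3032 − 2.4072·-2.7134 = +6.8810 (running +53.6748)
  i=5: 2.4072·4.2129 − 1.0778·-0.3032 = +10.4680 (running +64.1429)
Area = |Σ|/2 = |64.1429|/2 = 32.0714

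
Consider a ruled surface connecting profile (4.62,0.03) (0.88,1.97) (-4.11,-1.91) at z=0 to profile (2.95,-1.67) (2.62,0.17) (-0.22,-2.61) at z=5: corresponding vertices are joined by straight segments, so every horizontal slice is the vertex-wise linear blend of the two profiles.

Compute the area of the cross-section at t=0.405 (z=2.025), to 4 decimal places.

Cross-section at t=0.405: each vertex is (1-t)·p0[i] + t·p1[i].
  v1: (1-0.405)·(4.62,0.03) + 0.405·(2.95,-1.67) = (3.9436,-0.6585)
  v2: (1-0.405)·(0.88,1.97) + 0.405·(2.62,0.17) = (1.5847,1.2410)
  v3: (1-0.405)·(-4.11,-1.91) + 0.405·(-0.22,-2.61) = (-2.5346,-2.1935)
Shoelace sum Σ(x_i·y_{i+1} − x_{i+1}·y_i):
  i=1: 3.9436·1.2410 − 1.5847·-0.6585 = +5.9376 (running +5.9376)
  i=2: 1.5847·-2.1935 − -2.5346·1.2410 = -0.3307 (running +5.6069)
  i=3: -2.5346·-0.6585 − 3.9436·-2.1935 = +10.3194 (running +15.9263)
Area = |Σ|/2 = |15.9263|/2 = 7.9632

Area at t=0.405: 7.9632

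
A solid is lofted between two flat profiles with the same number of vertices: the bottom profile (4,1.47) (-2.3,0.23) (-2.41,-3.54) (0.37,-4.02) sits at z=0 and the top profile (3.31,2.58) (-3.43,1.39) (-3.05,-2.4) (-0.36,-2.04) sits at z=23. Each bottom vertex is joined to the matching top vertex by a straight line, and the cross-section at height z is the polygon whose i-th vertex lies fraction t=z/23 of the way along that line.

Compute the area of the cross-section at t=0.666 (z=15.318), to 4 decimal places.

Cross-section at t=0.666: each vertex is (1-t)·p0[i] + t·p1[i].
  v1: (1-0.666)·(4,1.47) + 0.666·(3.31,2.58) = (3.5405,2.2093)
  v2: (1-0.666)·(-2.3,0.23) + 0.666·(-3.43,1.39) = (-3.0526,1.0026)
  v3: (1-0.666)·(-2.41,-3.54) + 0.666·(-3.05,-2.4) = (-2.8362,-2.7808)
  v4: (1-0.666)·(0.37,-4.02) + 0.666·(-0.36,-2.04) = (-0.1162,-2.7013)
Shoelace sum Σ(x_i·y_{i+1} − x_{i+1}·y_i):
  i=1: 3.5405·1.0026 − -3.0526·2.2093 = +10.2935 (running +10.2935)
  i=2: -3.0526·-2.7808 − -2.8362·1.0026 = +11.3320 (running +21.6255)
  i=3: -2.8362·-2.7013 − -0.1162·-2.7808 = +7.3385 (running +28.9640)
  i=4: -0.1162·2.2093 − 3.5405·-2.7013 = +9.3072 (running +38.2712)
Area = |Σ|/2 = |38.2712|/2 = 19.1356

Area at t=0.666: 19.1356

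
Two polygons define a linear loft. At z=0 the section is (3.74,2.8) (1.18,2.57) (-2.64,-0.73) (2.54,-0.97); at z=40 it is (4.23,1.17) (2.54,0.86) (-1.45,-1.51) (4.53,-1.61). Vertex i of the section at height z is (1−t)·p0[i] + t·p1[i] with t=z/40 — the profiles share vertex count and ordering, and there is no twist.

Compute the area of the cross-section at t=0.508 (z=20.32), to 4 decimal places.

Cross-section at t=0.508: each vertex is (1-t)·p0[i] + t·p1[i].
  v1: (1-0.508)·(3.74,2.8) + 0.508·(4.23,1.17) = (3.9889,1.9720)
  v2: (1-0.508)·(1.18,2.57) + 0.508·(2.54,0.86) = (1.8709,1.7013)
  v3: (1-0.508)·(-2.64,-0.73) + 0.508·(-1.45,-1.51) = (-2.0355,-1.1262)
  v4: (1-0.508)·(2.54,-0.97) + 0.508·(4.53,-1.61) = (3.5509,-1.2951)
Shoelace sum Σ(x_i·y_{i+1} − x_{i+1}·y_i):
  i=1: 3.9889·1.7013 − 1.8709·1.9720 = +3.0971 (running +3.0971)
  i=2: 1.8709·-1.1262 − -2.0355·1.7013 = +1.3559 (running +4.4531)
  i=3: -2.0355·-1.2951 − 3.5509·-1.1262 = +6.6354 (running +11.0885)
  i=4: 3.5509·1.9720 − 3.9889·-1.2951 = +12.1684 (running +23.2569)
Area = |Σ|/2 = |23.2569|/2 = 11.6284

Area at t=0.508: 11.6284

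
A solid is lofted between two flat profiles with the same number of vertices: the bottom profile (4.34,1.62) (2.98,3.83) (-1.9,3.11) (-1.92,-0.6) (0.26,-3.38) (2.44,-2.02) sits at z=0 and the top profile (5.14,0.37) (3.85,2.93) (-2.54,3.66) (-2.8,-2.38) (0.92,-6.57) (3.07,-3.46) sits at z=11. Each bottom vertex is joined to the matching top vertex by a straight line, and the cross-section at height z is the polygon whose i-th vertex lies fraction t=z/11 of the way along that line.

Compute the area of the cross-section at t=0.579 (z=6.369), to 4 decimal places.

Cross-section at t=0.579: each vertex is (1-t)·p0[i] + t·p1[i].
  v1: (1-0.579)·(4.34,1.62) + 0.579·(5.14,0.37) = (4.8032,0.8962)
  v2: (1-0.579)·(2.98,3.83) + 0.579·(3.85,2.93) = (3.4837,3.3089)
  v3: (1-0.579)·(-1.9,3.11) + 0.579·(-2.54,3.66) = (-2.2706,3.4284)
  v4: (1-0.579)·(-1.92,-0.6) + 0.579·(-2.8,-2.38) = (-2.4295,-1.6306)
  v5: (1-0.579)·(0.26,-3.38) + 0.579·(0.92,-6.57) = (0.6421,-5.2270)
  v6: (1-0.579)·(2.44,-2.02) + 0.579·(3.07,-3.46) = (2.8048,-2.8538)
Shoelace sum Σ(x_i·y_{i+1} − x_{i+1}·y_i):
  i=1: 4.8032·3.3089 − 3.4837·0.8962 = +12.7710 (running +12.7710)
  i=2: 3.4837·3.4284 − -2.2706·3.3089 = +19.4569 (running +32.2279)
  i=3: -2.2706·-1.6306 − -2.4295·3.4284 = +12.0319 (running +44.2598)
  i=4: -2.4295·-5.2270 − 0.6421·-1.6306 = +13.7462 (running +58.0060)
  i=5: 0.6421·-2.8538 − 2.8048·-5.2270 = +12.8280 (running +70.8340)
  i=6: 2.8048·0.8962 − 4.8032·-2.8538 = +16.2210 (running +87.0550)
Area = |Σ|/2 = |87.0550|/2 = 43.5275

Area at t=0.579: 43.5275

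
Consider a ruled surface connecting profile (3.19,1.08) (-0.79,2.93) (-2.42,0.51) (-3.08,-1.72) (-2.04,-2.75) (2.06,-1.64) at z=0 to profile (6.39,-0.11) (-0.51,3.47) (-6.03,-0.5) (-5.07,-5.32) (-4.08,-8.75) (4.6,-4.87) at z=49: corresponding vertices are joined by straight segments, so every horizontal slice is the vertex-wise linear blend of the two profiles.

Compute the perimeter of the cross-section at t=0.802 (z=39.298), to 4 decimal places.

Perimeter at t=0.802: 33.6930

Cross-section at t=0.802: each vertex is (1-t)·p0[i] + t·p1[i].
  v1: (1-0.802)·(3.19,1.08) + 0.802·(6.39,-0.11) = (5.7564,0.1256)
  v2: (1-0.802)·(-0.79,2.93) + 0.802·(-0.51,3.47) = (-0.5654,3.3631)
  v3: (1-0.802)·(-2.42,0.51) + 0.802·(-6.03,-0.5) = (-5.3152,-0.3000)
  v4: (1-0.802)·(-3.08,-1.72) + 0.802·(-5.07,-5.32) = (-4.6760,-4.6072)
  v5: (1-0.802)·(-2.04,-2.75) + 0.802·(-4.08,-8.75) = (-3.6761,-7.5620)
  v6: (1-0.802)·(2.06,-1.64) + 0.802·(4.6,-4.87) = (4.0971,-4.2305)
Perimeter = Σ |v_{i+1} − v_i|:
  edge 1→2: √(-6.3218² + 3.2375²) = 7.1026 (running 7.1026)
  edge 2→3: √(-4.7498² + -3.6631²) = 5.9982 (running 13.1008)
  edge 3→4: √(0.6392² + -4.3072²) = 4.3544 (running 17.4552)
  edge 4→5: √(0.9999² + -2.9548²) = 3.1194 (running 20.5746)
  edge 5→6: √(7.7732² + 3.3315²) = 8.4570 (running 29.0316)
  edge 6→1: √(1.6593² + 4.3561²) = 4.6614 (running 33.6930)
Perimeter = 33.6930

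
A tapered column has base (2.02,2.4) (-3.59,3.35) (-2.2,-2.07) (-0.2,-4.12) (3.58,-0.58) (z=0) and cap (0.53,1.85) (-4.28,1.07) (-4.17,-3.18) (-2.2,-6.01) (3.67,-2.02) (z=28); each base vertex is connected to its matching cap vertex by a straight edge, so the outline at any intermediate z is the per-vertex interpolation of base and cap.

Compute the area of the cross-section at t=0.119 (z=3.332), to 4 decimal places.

Area at t=0.119: 32.5687

Cross-section at t=0.119: each vertex is (1-t)·p0[i] + t·p1[i].
  v1: (1-0.119)·(2.02,2.4) + 0.119·(0.53,1.85) = (1.8427,2.3345)
  v2: (1-0.119)·(-3.59,3.35) + 0.119·(-4.28,1.07) = (-3.6721,3.0787)
  v3: (1-0.119)·(-2.2,-2.07) + 0.119·(-4.17,-3.18) = (-2.4344,-2.2021)
  v4: (1-0.119)·(-0.2,-4.12) + 0.119·(-2.2,-6.01) = (-0.4380,-4.3449)
  v5: (1-0.119)·(3.58,-0.58) + 0.119·(3.67,-2.02) = (3.5907,-0.7514)
Shoelace sum Σ(x_i·y_{i+1} − x_{i+1}·y_i):
  i=1: 1.8427·3.0787 − -3.6721·2.3345 = +14.2458 (running +14.2458)
  i=2: -3.6721·-2.2021 − -2.4344·3.0787 = +15.5811 (running +29.8269)
  i=3: -2.4344·-4.3449 − -0.4380·-2.2021 = +9.6129 (running +39.4398)
  i=4: -0.4380·-0.7514 − 3.5907·-4.3449 = +15.9304 (running +55.3702)
  i=5: 3.5907·2.3345 − 1.8427·-0.7514 = +9.7672 (running +65.1374)
Area = |Σ|/2 = |65.1374|/2 = 32.5687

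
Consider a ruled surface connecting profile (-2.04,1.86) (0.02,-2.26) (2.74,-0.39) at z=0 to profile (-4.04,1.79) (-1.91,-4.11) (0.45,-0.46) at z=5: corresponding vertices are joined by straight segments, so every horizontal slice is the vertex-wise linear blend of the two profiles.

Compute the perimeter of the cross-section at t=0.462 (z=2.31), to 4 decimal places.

Cross-section at t=0.462: each vertex is (1-t)·p0[i] + t·p1[i].
  v1: (1-0.462)·(-2.04,1.86) + 0.462·(-4.04,1.79) = (-2.9640,1.8277)
  v2: (1-0.462)·(0.02,-2.26) + 0.462·(-1.91,-4.11) = (-0.8717,-3.1147)
  v3: (1-0.462)·(2.74,-0.39) + 0.462·(0.45,-0.46) = (1.6820,-0.4223)
Perimeter = Σ |v_{i+1} − v_i|:
  edge 1→2: √(2.0923² + -4.9424²) = 5.3670 (running 5.3670)
  edge 2→3: √(2.5537² + 2.6924²) = 3.7108 (running 9.0778)
  edge 3→1: √(-4.6460² + 2.2500²) = 5.1622 (running 14.2400)
Perimeter = 14.2400

Perimeter at t=0.462: 14.2400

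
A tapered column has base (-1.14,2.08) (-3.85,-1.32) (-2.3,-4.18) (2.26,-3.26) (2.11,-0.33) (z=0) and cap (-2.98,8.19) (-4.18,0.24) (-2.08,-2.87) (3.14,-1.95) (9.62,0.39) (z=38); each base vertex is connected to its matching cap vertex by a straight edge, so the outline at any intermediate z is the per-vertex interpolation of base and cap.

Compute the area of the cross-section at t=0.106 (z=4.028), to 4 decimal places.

Cross-section at t=0.106: each vertex is (1-t)·p0[i] + t·p1[i].
  v1: (1-0.106)·(-1.14,2.08) + 0.106·(-2.98,8.19) = (-1.3350,2.7277)
  v2: (1-0.106)·(-3.85,-1.32) + 0.106·(-4.18,0.24) = (-3.8850,-1.1546)
  v3: (1-0.106)·(-2.3,-4.18) + 0.106·(-2.08,-2.87) = (-2.2767,-4.0411)
  v4: (1-0.106)·(2.26,-3.26) + 0.106·(3.14,-1.95) = (2.3533,-3.1211)
  v5: (1-0.106)·(2.11,-0.33) + 0.106·(9.62,0.39) = (2.9061,-0.2537)
Shoelace sum Σ(x_i·y_{i+1} − x_{i+1}·y_i):
  i=1: -1.3350·-1.1546 − -3.8850·2.7277 = +12.1384 (running +12.1384)
  i=2: -3.8850·-4.0411 − -2.2767·-1.1546 = +13.0710 (running +25.2094)
  i=3: -2.2767·-3.1211 − 2.3533·-4.0411 = +16.6158 (running +41.8252)
  i=4: 2.3533·-0.2537 − 2.9061·-3.1211 = +8.4732 (running +50.2984)
  i=5: 2.9061·2.7277 − -1.3350·-0.2537 = +7.5881 (running +57.8865)
Area = |Σ|/2 = |57.8865|/2 = 28.9432

Area at t=0.106: 28.9432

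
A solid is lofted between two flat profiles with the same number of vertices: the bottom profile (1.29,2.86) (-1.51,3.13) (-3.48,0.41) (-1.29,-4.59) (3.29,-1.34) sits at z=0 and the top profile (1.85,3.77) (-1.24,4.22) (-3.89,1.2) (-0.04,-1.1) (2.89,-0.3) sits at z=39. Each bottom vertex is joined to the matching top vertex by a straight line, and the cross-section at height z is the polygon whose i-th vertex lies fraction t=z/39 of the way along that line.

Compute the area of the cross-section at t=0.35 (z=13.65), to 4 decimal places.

Cross-section at t=0.35: each vertex is (1-t)·p0[i] + t·p1[i].
  v1: (1-0.35)·(1.29,2.86) + 0.35·(1.85,3.77) = (1.4860,3.1785)
  v2: (1-0.35)·(-1.51,3.13) + 0.35·(-1.24,4.22) = (-1.4155,3.5115)
  v3: (1-0.35)·(-3.48,0.41) + 0.35·(-3.89,1.2) = (-3.6235,0.6865)
  v4: (1-0.35)·(-1.29,-4.59) + 0.35·(-0.04,-1.1) = (-0.8525,-3.3685)
  v5: (1-0.35)·(3.29,-1.34) + 0.35·(2.89,-0.3) = (3.1500,-0.9760)
Shoelace sum Σ(x_i·y_{i+1} − x_{i+1}·y_i):
  i=1: 1.4860·3.5115 − -1.4155·3.1785 = +9.7173 (running +9.7173)
  i=2: -1.4155·0.6865 − -3.6235·3.5115 = +11.7522 (running +21.4694)
  i=3: -3.6235·-3.3685 − -0.8525·0.6865 = +12.7910 (running +34.2604)
  i=4: -0.8525·-0.9760 − 3.1500·-3.3685 = +11.4428 (running +45.7033)
  i=5: 3.1500·3.1785 − 1.4860·-0.9760 = +11.4626 (running +57.1659)
Area = |Σ|/2 = |57.1659|/2 = 28.5829

Area at t=0.35: 28.5829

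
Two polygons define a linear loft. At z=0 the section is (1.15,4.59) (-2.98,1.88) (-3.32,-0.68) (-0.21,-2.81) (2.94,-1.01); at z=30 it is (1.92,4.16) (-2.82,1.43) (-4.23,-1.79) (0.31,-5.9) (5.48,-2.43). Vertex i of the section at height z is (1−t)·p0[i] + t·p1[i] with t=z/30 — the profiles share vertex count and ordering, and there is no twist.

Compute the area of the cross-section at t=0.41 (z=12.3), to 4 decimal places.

Area at t=0.41: 38.0556

Cross-section at t=0.41: each vertex is (1-t)·p0[i] + t·p1[i].
  v1: (1-0.41)·(1.15,4.59) + 0.41·(1.92,4.16) = (1.4657,4.4137)
  v2: (1-0.41)·(-2.98,1.88) + 0.41·(-2.82,1.43) = (-2.9144,1.6955)
  v3: (1-0.41)·(-3.32,-0.68) + 0.41·(-4.23,-1.79) = (-3.6931,-1.1351)
  v4: (1-0.41)·(-0.21,-2.81) + 0.41·(0.31,-5.9) = (0.0032,-4.0769)
  v5: (1-0.41)·(2.94,-1.01) + 0.41·(5.48,-2.43) = (3.9814,-1.5922)
Shoelace sum Σ(x_i·y_{i+1} − x_{i+1}·y_i):
  i=1: 1.4657·1.6955 − -2.9144·4.4137 = +15.3484 (running +15.3484)
  i=2: -2.9144·-1.1351 − -3.6931·1.6955 = +9.5698 (running +24.9182)
  i=3: -3.6931·-4.0769 − 0.0032·-1.1351 = +15.0600 (running +39.9782)
  i=4: 0.0032·-1.5922 − 3.9814·-4.0769 = +16.2267 (running +56.2049)
  i=5: 3.9814·4.4137 − 1.4657·-1.5922 = +19.9064 (running +76.1113)
Area = |Σ|/2 = |76.1113|/2 = 38.0556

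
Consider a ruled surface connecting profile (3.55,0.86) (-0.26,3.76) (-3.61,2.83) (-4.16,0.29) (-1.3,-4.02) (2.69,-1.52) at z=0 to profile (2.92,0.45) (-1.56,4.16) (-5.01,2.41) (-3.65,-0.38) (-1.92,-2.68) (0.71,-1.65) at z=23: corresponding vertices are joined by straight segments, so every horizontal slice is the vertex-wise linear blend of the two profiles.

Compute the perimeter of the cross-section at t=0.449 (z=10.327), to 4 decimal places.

Perimeter at t=0.449: 22.2312

Cross-section at t=0.449: each vertex is (1-t)·p0[i] + t·p1[i].
  v1: (1-0.449)·(3.55,0.86) + 0.449·(2.92,0.45) = (3.2671,0.6759)
  v2: (1-0.449)·(-0.26,3.76) + 0.449·(-1.56,4.16) = (-0.8437,3.9396)
  v3: (1-0.449)·(-3.61,2.83) + 0.449·(-5.01,2.41) = (-4.2386,2.6414)
  v4: (1-0.449)·(-4.16,0.29) + 0.449·(-3.65,-0.38) = (-3.9310,-0.0108)
  v5: (1-0.449)·(-1.3,-4.02) + 0.449·(-1.92,-2.68) = (-1.5784,-3.4183)
  v6: (1-0.449)·(2.69,-1.52) + 0.449·(0.71,-1.65) = (1.8010,-1.5784)
Perimeter = Σ |v_{i+1} − v_i|:
  edge 1→2: √(-4.1108² + 3.2637²) = 5.2489 (running 5.2489)
  edge 2→3: √(-3.3949² + -1.2982²) = 3.6346 (running 8.8835)
  edge 3→4: √(0.3076² + -2.6522²) = 2.6700 (running 11.5535)
  edge 4→5: √(2.3526² + -3.4075²) = 4.1408 (running 15.6943)
  edge 5→6: √(3.3794² + 1.8400²) = 3.8478 (running 19.5421)
  edge 6→1: √(1.4661² + 2.2543²) = 2.6891 (running 22.2312)
Perimeter = 22.2312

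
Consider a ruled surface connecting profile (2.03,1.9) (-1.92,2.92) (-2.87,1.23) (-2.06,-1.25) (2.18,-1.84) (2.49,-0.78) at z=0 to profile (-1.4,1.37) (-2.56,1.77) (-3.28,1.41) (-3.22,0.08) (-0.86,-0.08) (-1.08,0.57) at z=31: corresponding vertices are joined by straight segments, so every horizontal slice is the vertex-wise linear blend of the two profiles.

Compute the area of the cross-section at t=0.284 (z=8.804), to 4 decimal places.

Area at t=0.284: 12.9709

Cross-section at t=0.284: each vertex is (1-t)·p0[i] + t·p1[i].
  v1: (1-0.284)·(2.03,1.9) + 0.284·(-1.4,1.37) = (1.0559,1.7495)
  v2: (1-0.284)·(-1.92,2.92) + 0.284·(-2.56,1.77) = (-2.1018,2.5934)
  v3: (1-0.284)·(-2.87,1.23) + 0.284·(-3.28,1.41) = (-2.9864,1.2811)
  v4: (1-0.284)·(-2.06,-1.25) + 0.284·(-3.22,0.08) = (-2.3894,-0.8723)
  v5: (1-0.284)·(2.18,-1.84) + 0.284·(-0.86,-0.08) = (1.3166,-1.3402)
  v6: (1-0.284)·(2.49,-0.78) + 0.284·(-1.08,0.57) = (1.4761,-0.3966)
Shoelace sum Σ(x_i·y_{i+1} − x_{i+1}·y_i):
  i=1: 1.0559·2.5934 − -2.1018·1.7495 = +6.4153 (running +6.4153)
  i=2: -2.1018·1.2811 − -2.9864·2.5934 = +5.0524 (running +11.4677)
  i=3: -2.9864·-0.8723 − -2.3894·1.2811 = +5.6662 (running +17.1339)
  i=4: -2.3894·-1.3402 − 1.3166·-0.8723 = +4.3507 (running +21.4846)
  i=5: 1.3166·-0.3966 − 1.4761·-1.3402 = +1.4561 (running +22.9407)
  i=6: 1.4761·1.7495 − 1.0559·-0.3966 = +3.0012 (running +25.9419)
Area = |Σ|/2 = |25.9419|/2 = 12.9709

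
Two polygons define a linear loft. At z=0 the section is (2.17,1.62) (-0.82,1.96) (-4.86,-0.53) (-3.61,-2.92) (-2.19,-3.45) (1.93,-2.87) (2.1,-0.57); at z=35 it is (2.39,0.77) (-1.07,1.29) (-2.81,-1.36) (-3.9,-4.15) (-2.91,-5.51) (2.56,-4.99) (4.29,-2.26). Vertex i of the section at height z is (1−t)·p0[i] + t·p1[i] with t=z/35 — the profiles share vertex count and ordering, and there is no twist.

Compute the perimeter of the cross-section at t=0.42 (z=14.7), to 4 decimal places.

Perimeter at t=0.42: 21.2913

Cross-section at t=0.42: each vertex is (1-t)·p0[i] + t·p1[i].
  v1: (1-0.42)·(2.17,1.62) + 0.42·(2.39,0.77) = (2.2624,1.2630)
  v2: (1-0.42)·(-0.82,1.96) + 0.42·(-1.07,1.29) = (-0.9250,1.6786)
  v3: (1-0.42)·(-4.86,-0.53) + 0.42·(-2.81,-1.36) = (-3.9990,-0.8786)
  v4: (1-0.42)·(-3.61,-2.92) + 0.42·(-3.9,-4.15) = (-3.7318,-3.4366)
  v5: (1-0.42)·(-2.19,-3.45) + 0.42·(-2.91,-5.51) = (-2.4924,-4.3152)
  v6: (1-0.42)·(1.93,-2.87) + 0.42·(2.56,-4.99) = (2.1946,-3.7604)
  v7: (1-0.42)·(2.1,-0.57) + 0.42·(4.29,-2.26) = (3.0198,-1.2798)
Perimeter = Σ |v_{i+1} − v_i|:
  edge 1→2: √(-3.1874² + 0.4156²) = 3.2144 (running 3.2144)
  edge 2→3: √(-3.0740² + -2.5572²) = 3.9986 (running 7.2130)
  edge 3→4: √(0.2672² + -2.5580²) = 2.5719 (running 9.7849)
  edge 4→5: √(1.2394² + -0.8786²) = 1.5192 (running 11.3041)
  edge 5→6: √(4.6870² + 0.5548²) = 4.7197 (running 16.0238)
  edge 6→7: √(0.8252² + 2.4806²) = 2.6143 (running 18.6381)
  edge 7→1: √(-0.7574² + 2.5428²) = 2.6532 (running 21.2913)
Perimeter = 21.2913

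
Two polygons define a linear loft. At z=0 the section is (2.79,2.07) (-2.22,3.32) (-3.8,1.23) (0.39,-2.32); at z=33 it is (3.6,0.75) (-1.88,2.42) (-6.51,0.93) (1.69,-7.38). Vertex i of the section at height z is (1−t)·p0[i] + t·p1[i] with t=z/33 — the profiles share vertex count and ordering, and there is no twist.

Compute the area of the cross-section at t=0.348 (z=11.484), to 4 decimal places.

Cross-section at t=0.348: each vertex is (1-t)·p0[i] + t·p1[i].
  v1: (1-0.348)·(2.79,2.07) + 0.348·(3.6,0.75) = (3.0719,1.6106)
  v2: (1-0.348)·(-2.22,3.32) + 0.348·(-1.88,2.42) = (-2.1017,3.0068)
  v3: (1-0.348)·(-3.8,1.23) + 0.348·(-6.51,0.93) = (-4.7431,1.1256)
  v4: (1-0.348)·(0.39,-2.32) + 0.348·(1.69,-7.38) = (0.8424,-4.0809)
Shoelace sum Σ(x_i·y_{i+1} − x_{i+1}·y_i):
  i=1: 3.0719·3.0068 − -2.1017·1.6106 = +12.6216 (running +12.6216)
  i=2: -2.1017·1.1256 − -4.7431·3.0068 = +11.8958 (running +24.5174)
  i=3: -4.7431·-4.0809 − 0.8424·1.1256 = +18.4077 (running +42.9252)
  i=4: 0.8424·1.6106 − 3.0719·-4.0809 = +13.8928 (running +56.8179)
Area = |Σ|/2 = |56.8179|/2 = 28.4090

Area at t=0.348: 28.4090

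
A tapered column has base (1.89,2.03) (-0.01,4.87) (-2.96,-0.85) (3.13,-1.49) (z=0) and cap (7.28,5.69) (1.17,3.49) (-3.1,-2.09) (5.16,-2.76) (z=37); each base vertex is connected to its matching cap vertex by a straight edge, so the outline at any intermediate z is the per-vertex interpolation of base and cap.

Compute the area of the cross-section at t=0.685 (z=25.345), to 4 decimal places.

Cross-section at t=0.685: each vertex is (1-t)·p0[i] + t·p1[i].
  v1: (1-0.685)·(1.89,2.03) + 0.685·(7.28,5.69) = (5.5822,4.5371)
  v2: (1-0.685)·(-0.01,4.87) + 0.685·(1.17,3.49) = (0.7983,3.9247)
  v3: (1-0.685)·(-2.96,-0.85) + 0.685·(-3.1,-2.09) = (-3.0559,-1.6994)
  v4: (1-0.685)·(3.13,-1.49) + 0.685·(5.16,-2.76) = (4.5206,-2.3599)
Shoelace sum Σ(x_i·y_{i+1} − x_{i+1}·y_i):
  i=1: 5.5822·3.9247 − 0.7983·4.5371 = +18.2863 (running +18.2863)
  i=2: 0.7983·-1.6994 − -3.0559·3.9247 = +10.6369 (running +28.9232)
  i=3: -3.0559·-2.3599 − 4.5206·-1.6994 = +14.8940 (running +43.8172)
  i=4: 4.5206·4.5371 − 5.5822·-2.3599 = +33.6838 (running +77.5009)
Area = |Σ|/2 = |77.5009|/2 = 38.7505

Area at t=0.685: 38.7505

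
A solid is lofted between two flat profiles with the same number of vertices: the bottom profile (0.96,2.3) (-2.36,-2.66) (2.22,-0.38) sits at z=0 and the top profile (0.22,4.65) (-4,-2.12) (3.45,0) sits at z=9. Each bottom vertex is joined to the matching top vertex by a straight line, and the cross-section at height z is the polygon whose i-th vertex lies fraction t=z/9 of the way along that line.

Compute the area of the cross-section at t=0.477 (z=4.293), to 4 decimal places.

Cross-section at t=0.477: each vertex is (1-t)·p0[i] + t·p1[i].
  v1: (1-0.477)·(0.96,2.3) + 0.477·(0.22,4.65) = (0.6070,3.4209)
  v2: (1-0.477)·(-2.36,-2.66) + 0.477·(-4,-2.12) = (-3.1423,-2.4024)
  v3: (1-0.477)·(2.22,-0.38) + 0.477·(3.45,0) = (2.8067,-0.1987)
Shoelace sum Σ(x_i·y_{i+1} − x_{i+1}·y_i):
  i=1: 0.6070·-2.4024 − -3.1423·3.4209 = +9.2913 (running +9.2913)
  i=2: -3.1423·-0.1987 − 2.8067·-2.4024 = +7.3674 (running +16.6587)
  i=3: 2.8067·3.4209 − 0.6070·-0.1987 = +9.7223 (running +26.3809)
Area = |Σ|/2 = |26.3809|/2 = 13.1905

Area at t=0.477: 13.1905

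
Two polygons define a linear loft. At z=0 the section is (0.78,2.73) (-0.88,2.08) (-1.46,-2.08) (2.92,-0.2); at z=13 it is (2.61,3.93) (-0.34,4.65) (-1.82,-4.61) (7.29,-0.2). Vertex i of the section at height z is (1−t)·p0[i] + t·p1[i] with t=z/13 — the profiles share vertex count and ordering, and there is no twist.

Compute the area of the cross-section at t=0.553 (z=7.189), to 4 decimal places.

Cross-section at t=0.553: each vertex is (1-t)·p0[i] + t·p1[i].
  v1: (1-0.553)·(0.78,2.73) + 0.553·(2.61,3.93) = (1.7920,3.3936)
  v2: (1-0.553)·(-0.88,2.08) + 0.553·(-0.34,4.65) = (-0.5814,3.5012)
  v3: (1-0.553)·(-1.46,-2.08) + 0.553·(-1.82,-4.61) = (-1.6591,-3.4791)
  v4: (1-0.553)·(2.92,-0.2) + 0.553·(7.29,-0.2) = (5.3366,-0.2000)
Shoelace sum Σ(x_i·y_{i+1} − x_{i+1}·y_i):
  i=1: 1.7920·3.5012 − -0.5814·3.3936 = +8.2471 (running +8.2471)
  i=2: -0.5814·-3.4791 − -1.6591·3.5012 = +7.8315 (running +16.0786)
  i=3: -1.6591·-0.2000 − 5.3366·-3.4791 = +18.8984 (running +34.9769)
  i=4: 5.3366·3.3936 − 1.7920·-0.2000 = +18.4687 (running +53.4456)
Area = |Σ|/2 = |53.4456|/2 = 26.7228

Area at t=0.553: 26.7228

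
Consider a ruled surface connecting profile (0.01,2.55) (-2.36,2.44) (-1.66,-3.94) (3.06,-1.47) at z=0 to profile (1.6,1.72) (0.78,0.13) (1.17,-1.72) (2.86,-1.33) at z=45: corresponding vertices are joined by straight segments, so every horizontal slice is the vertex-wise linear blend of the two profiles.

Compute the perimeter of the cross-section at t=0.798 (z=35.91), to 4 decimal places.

Cross-section at t=0.798: each vertex is (1-t)·p0[i] + t·p1[i].
  v1: (1-0.798)·(0.01,2.55) + 0.798·(1.6,1.72) = (1.2788,1.8877)
  v2: (1-0.798)·(-2.36,2.44) + 0.798·(0.78,0.13) = (0.1457,0.5966)
  v3: (1-0.798)·(-1.66,-3.94) + 0.798·(1.17,-1.72) = (0.5983,-2.1684)
  v4: (1-0.798)·(3.06,-1.47) + 0.798·(2.86,-1.33) = (2.9004,-1.3583)
Perimeter = Σ |v_{i+1} − v_i|:
  edge 1→2: √(-1.1331² + -1.2910²) = 1.7178 (running 1.7178)
  edge 2→3: √(0.4526² + -2.7651²) = 2.8019 (running 4.5196)
  edge 3→4: √(2.3021² + 0.8102²) = 2.4405 (running 6.9601)
  edge 4→1: √(-1.6216² + 3.2459²) = 3.6284 (running 10.5885)
Perimeter = 10.5885

Perimeter at t=0.798: 10.5885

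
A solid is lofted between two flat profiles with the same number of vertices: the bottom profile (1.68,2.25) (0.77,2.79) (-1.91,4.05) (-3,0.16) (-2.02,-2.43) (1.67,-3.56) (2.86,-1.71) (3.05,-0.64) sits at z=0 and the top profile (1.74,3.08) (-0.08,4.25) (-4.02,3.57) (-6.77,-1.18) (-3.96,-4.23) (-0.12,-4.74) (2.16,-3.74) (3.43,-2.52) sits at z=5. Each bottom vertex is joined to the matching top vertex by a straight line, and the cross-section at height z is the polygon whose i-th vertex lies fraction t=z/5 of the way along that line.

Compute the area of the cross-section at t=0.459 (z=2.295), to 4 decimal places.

Cross-section at t=0.459: each vertex is (1-t)·p0[i] + t·p1[i].
  v1: (1-0.459)·(1.68,2.25) + 0.459·(1.74,3.08) = (1.7075,2.6310)
  v2: (1-0.459)·(0.77,2.79) + 0.459·(-0.08,4.25) = (0.3798,3.4601)
  v3: (1-0.459)·(-1.91,4.05) + 0.459·(-4.02,3.57) = (-2.8785,3.8297)
  v4: (1-0.459)·(-3,0.16) + 0.459·(-6.77,-1.18) = (-4.7304,-0.4551)
  v5: (1-0.459)·(-2.02,-2.43) + 0.459·(-3.96,-4.23) = (-2.9105,-3.2562)
  v6: (1-0.459)·(1.67,-3.56) + 0.459·(-0.12,-4.74) = (0.8484,-4.1016)
  v7: (1-0.459)·(2.86,-1.71) + 0.459·(2.16,-3.74) = (2.5387,-2.6418)
  v8: (1-0.459)·(3.05,-0.64) + 0.459·(3.43,-2.52) = (3.2244,-1.5029)
Shoelace sum Σ(x_i·y_{i+1} − x_{i+1}·y_i):
  i=1: 1.7075·3.4601 − 0.3798·2.6310 = +4.9090 (running +4.9090)
  i=2: 0.3798·3.8297 − -2.8785·3.4601 = +11.4147 (running +16.3236)
  i=3: -2.8785·-0.4551 − -4.7304·3.8297 = +19.4259 (running +35.7496)
  i=4: -4.7304·-3.2562 − -2.9105·-0.4551 = +14.0788 (running +49.8283)
  i=5: -2.9105·-4.1016 − 0.8484·-3.2562 = +14.7001 (running +64.5285)
  i=6: 0.8484·-2.6418 − 2.5387·-4.1016 = +8.1715 (running +72.7000)
  i=7: 2.5387·-1.5029 − 3.2244·-2.6418 = +4.7027 (running +77.4027)
  i=8: 3.2244·2.6310 − 1.7075·-1.5029 = +11.0496 (running +88.4524)
Area = |Σ|/2 = |88.4524|/2 = 44.2262

Area at t=0.459: 44.2262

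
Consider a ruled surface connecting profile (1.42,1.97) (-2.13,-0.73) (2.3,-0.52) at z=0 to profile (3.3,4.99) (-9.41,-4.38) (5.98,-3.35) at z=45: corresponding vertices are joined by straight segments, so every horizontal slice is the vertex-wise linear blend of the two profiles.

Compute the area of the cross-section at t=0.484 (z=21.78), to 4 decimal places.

Cross-section at t=0.484: each vertex is (1-t)·p0[i] + t·p1[i].
  v1: (1-0.484)·(1.42,1.97) + 0.484·(3.3,4.99) = (2.3299,3.4317)
  v2: (1-0.484)·(-2.13,-0.73) + 0.484·(-9.41,-4.38) = (-5.6535,-2.4966)
  v3: (1-0.484)·(2.3,-0.52) + 0.484·(5.98,-3.35) = (4.0811,-1.8897)
Shoelace sum Σ(x_i·y_{i+1} − x_{i+1}·y_i):
  i=1: 2.3299·-2.4966 − -5.6535·3.4317 = +13.5842 (running +13.5842)
  i=2: -5.6535·-1.8897 − 4.0811·-2.4966 = +20.8725 (running +34.4567)
  i=3: 4.0811·3.4317 − 2.3299·-1.8897 = +18.4080 (running +52.8647)
Area = |Σ|/2 = |52.8647|/2 = 26.4323

Area at t=0.484: 26.4323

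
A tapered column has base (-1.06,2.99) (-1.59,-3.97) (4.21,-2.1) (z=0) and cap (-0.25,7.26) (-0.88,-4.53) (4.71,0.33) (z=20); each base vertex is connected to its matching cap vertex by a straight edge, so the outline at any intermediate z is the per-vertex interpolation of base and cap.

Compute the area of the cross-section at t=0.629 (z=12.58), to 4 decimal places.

Cross-section at t=0.629: each vertex is (1-t)·p0[i] + t·p1[i].
  v1: (1-0.629)·(-1.06,2.99) + 0.629·(-0.25,7.26) = (-0.5505,5.6758)
  v2: (1-0.629)·(-1.59,-3.97) + 0.629·(-0.88,-4.53) = (-1.1434,-4.3222)
  v3: (1-0.629)·(4.21,-2.1) + 0.629·(4.71,0.33) = (4.5245,-0.5715)
Shoelace sum Σ(x_i·y_{i+1} − x_{i+1}·y_i):
  i=1: -0.5505·-4.3222 − -1.1434·5.6758 = +8.8692 (running +8.8692)
  i=2: -1.1434·-0.5715 − 4.5245·-4.3222 = +20.2095 (running +29.0787)
  i=3: 4.5245·5.6758 − -0.5505·-0.5715 = +25.3657 (running +54.4444)
Area = |Σ|/2 = |54.4444|/2 = 27.2222

Area at t=0.629: 27.2222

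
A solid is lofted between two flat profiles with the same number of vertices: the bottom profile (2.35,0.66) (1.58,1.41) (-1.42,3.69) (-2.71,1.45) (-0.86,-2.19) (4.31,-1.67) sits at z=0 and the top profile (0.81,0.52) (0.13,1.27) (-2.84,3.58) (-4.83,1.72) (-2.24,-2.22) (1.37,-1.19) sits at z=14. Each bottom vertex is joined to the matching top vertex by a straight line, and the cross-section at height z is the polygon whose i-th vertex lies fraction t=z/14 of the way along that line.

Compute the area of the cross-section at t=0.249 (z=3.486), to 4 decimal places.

Cross-section at t=0.249: each vertex is (1-t)·p0[i] + t·p1[i].
  v1: (1-0.249)·(2.35,0.66) + 0.249·(0.81,0.52) = (1.9665,0.6251)
  v2: (1-0.249)·(1.58,1.41) + 0.249·(0.13,1.27) = (1.2189,1.3751)
  v3: (1-0.249)·(-1.42,3.69) + 0.249·(-2.84,3.58) = (-1.7736,3.6626)
  v4: (1-0.249)·(-2.71,1.45) + 0.249·(-4.83,1.72) = (-3.2379,1.5172)
  v5: (1-0.249)·(-0.86,-2.19) + 0.249·(-2.24,-2.22) = (-1.2036,-2.1975)
  v6: (1-0.249)·(4.31,-1.67) + 0.249·(1.37,-1.19) = (3.5779,-1.5505)
Shoelace sum Σ(x_i·y_{i+1} − x_{i+1}·y_i):
  i=1: 1.9665·1.3751 − 1.2189·0.6251 = +1.9423 (running +1.9423)
  i=2: 1.2189·3.6626 − -1.7736·1.3751 = +6.9035 (running +8.8457)
  i=3: -1.7736·1.5172 − -3.2379·3.6626 = +9.1682 (running +18.0139)
  i=4: -3.2379·-2.1975 − -1.2036·1.5172 = +8.9413 (running +26.9552)
  i=5: -1.2036·-1.5505 − 3.5779·-2.1975 = +9.7286 (running +36.6838)
  i=6: 3.5779·0.6251 − 1.9665·-1.5505 = +5.2858 (running +41.9696)
Area = |Σ|/2 = |41.9696|/2 = 20.9848

Area at t=0.249: 20.9848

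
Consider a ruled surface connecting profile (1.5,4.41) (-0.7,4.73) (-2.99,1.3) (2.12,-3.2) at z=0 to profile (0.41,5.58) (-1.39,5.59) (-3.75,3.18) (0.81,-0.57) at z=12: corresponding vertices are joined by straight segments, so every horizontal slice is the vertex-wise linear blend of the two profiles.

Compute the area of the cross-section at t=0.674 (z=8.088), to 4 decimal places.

Area at t=0.674: 17.5359

Cross-section at t=0.674: each vertex is (1-t)·p0[i] + t·p1[i].
  v1: (1-0.674)·(1.5,4.41) + 0.674·(0.41,5.58) = (0.7653,5.1986)
  v2: (1-0.674)·(-0.7,4.73) + 0.674·(-1.39,5.59) = (-1.1651,5.3096)
  v3: (1-0.674)·(-2.99,1.3) + 0.674·(-3.75,3.18) = (-3.5022,2.5671)
  v4: (1-0.674)·(2.12,-3.2) + 0.674·(0.81,-0.57) = (1.2371,-1.4274)
Shoelace sum Σ(x_i·y_{i+1} − x_{i+1}·y_i):
  i=1: 0.7653·5.3096 − -1.1651·5.1986 = +10.1203 (running +10.1203)
  i=2: -1.1651·2.5671 − -3.5022·5.3096 = +15.6048 (running +25.7251)
  i=3: -3.5022·-1.4274 − 1.2371·2.5671 = +1.8233 (running +27.5485)
  i=4: 1.2371·5.1986 − 0.7653·-1.4274 = +7.5234 (running +35.0719)
Area = |Σ|/2 = |35.0719|/2 = 17.5359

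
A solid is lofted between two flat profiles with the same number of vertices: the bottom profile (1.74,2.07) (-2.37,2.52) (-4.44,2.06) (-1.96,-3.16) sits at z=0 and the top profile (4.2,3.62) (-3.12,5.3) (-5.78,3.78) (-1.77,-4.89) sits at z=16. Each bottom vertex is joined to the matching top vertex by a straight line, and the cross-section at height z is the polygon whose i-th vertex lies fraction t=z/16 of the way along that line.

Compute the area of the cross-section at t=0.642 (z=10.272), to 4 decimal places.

Area at t=0.642: 36.9081

Cross-section at t=0.642: each vertex is (1-t)·p0[i] + t·p1[i].
  v1: (1-0.642)·(1.74,2.07) + 0.642·(4.2,3.62) = (3.3193,3.0651)
  v2: (1-0.642)·(-2.37,2.52) + 0.642·(-3.12,5.3) = (-2.8515,4.3048)
  v3: (1-0.642)·(-4.44,2.06) + 0.642·(-5.78,3.78) = (-5.3003,3.1642)
  v4: (1-0.642)·(-1.96,-3.16) + 0.642·(-1.77,-4.89) = (-1.8380,-4.2707)
Shoelace sum Σ(x_i·y_{i+1} − x_{i+1}·y_i):
  i=1: 3.3193·4.3048 − -2.8515·3.0651 = +23.0290 (running +23.0290)
  i=2: -2.8515·3.1642 − -5.3003·4.3048 = +13.7936 (running +36.8226)
  i=3: -5.3003·-4.2707 − -1.8380·3.1642 = +28.4516 (running +65.2742)
  i=4: -1.8380·3.0651 − 3.3193·-4.2707 = +8.5420 (running +73.8162)
Area = |Σ|/2 = |73.8162|/2 = 36.9081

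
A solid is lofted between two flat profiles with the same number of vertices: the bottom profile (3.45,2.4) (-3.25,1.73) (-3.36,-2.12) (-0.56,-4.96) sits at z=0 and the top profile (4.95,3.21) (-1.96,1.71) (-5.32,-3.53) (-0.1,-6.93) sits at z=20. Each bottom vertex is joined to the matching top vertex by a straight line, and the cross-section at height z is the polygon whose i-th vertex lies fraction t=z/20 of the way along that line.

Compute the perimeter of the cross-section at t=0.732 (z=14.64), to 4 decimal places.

Perimeter at t=0.732: 28.5847

Cross-section at t=0.732: each vertex is (1-t)·p0[i] + t·p1[i].
  v1: (1-0.732)·(3.45,2.4) + 0.732·(4.95,3.21) = (4.5480,2.9929)
  v2: (1-0.732)·(-3.25,1.73) + 0.732·(-1.96,1.71) = (-2.3057,1.7154)
  v3: (1-0.732)·(-3.36,-2.12) + 0.732·(-5.32,-3.53) = (-4.7947,-3.1521)
  v4: (1-0.732)·(-0.56,-4.96) + 0.732·(-0.1,-6.93) = (-0.2233,-6.4020)
Perimeter = Σ |v_{i+1} − v_i|:
  edge 1→2: √(-6.8537² + -1.2776²) = 6.9718 (running 6.9718)
  edge 2→3: √(-2.4890² + -4.8675²) = 5.4669 (running 12.4387)
  edge 3→4: √(4.5714² + -3.2499²) = 5.6089 (running 18.0476)
  edge 4→1: √(4.7713² + 9.3950²) = 10.5371 (running 28.5847)
Perimeter = 28.5847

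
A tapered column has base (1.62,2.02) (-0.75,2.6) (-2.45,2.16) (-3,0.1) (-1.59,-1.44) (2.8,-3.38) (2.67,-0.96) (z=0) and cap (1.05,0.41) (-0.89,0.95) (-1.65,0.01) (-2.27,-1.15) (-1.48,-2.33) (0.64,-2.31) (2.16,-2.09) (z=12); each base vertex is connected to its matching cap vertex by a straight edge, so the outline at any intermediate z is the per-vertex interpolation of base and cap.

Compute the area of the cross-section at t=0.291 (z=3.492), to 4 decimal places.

Area at t=0.291: 18.0895

Cross-section at t=0.291: each vertex is (1-t)·p0[i] + t·p1[i].
  v1: (1-0.291)·(1.62,2.02) + 0.291·(1.05,0.41) = (1.4541,1.5515)
  v2: (1-0.291)·(-0.75,2.6) + 0.291·(-0.89,0.95) = (-0.7907,2.1199)
  v3: (1-0.291)·(-2.45,2.16) + 0.291·(-1.65,0.01) = (-2.2172,1.5344)
  v4: (1-0.291)·(-3,0.1) + 0.291·(-2.27,-1.15) = (-2.7876,-0.2637)
  v5: (1-0.291)·(-1.59,-1.44) + 0.291·(-1.48,-2.33) = (-1.5580,-1.6990)
  v6: (1-0.291)·(2.8,-3.38) + 0.291·(0.64,-2.31) = (2.1714,-3.0686)
  v7: (1-0.291)·(2.67,-0.96) + 0.291·(2.16,-2.09) = (2.5216,-1.2888)
Shoelace sum Σ(x_i·y_{i+1} − x_{i+1}·y_i):
  i=1: 1.4541·2.1199 − -0.7907·1.5515 = +4.3094 (running +4.3094)
  i=2: -0.7907·1.5344 − -2.2172·2.1199 = +3.4869 (running +7.7962)
  i=3: -2.2172·-0.2637 − -2.7876·1.5344 = +4.8619 (running +12.6581)
  i=4: -2.7876·-1.6990 − -1.5580·-0.2637 = +4.3251 (running +16.9833)
  i=5: -1.5580·-3.0686 − 2.1714·-1.6990 = +8.4701 (running +25.4534)
  i=6: 2.1714·-1.2888 − 2.5216·-3.0686 = +4.9392 (running +30.3926)
  i=7: 2.5216·1.5515 − 1.4541·-1.2888 = +5.7863 (running +36.1790)
Area = |Σ|/2 = |36.1790|/2 = 18.0895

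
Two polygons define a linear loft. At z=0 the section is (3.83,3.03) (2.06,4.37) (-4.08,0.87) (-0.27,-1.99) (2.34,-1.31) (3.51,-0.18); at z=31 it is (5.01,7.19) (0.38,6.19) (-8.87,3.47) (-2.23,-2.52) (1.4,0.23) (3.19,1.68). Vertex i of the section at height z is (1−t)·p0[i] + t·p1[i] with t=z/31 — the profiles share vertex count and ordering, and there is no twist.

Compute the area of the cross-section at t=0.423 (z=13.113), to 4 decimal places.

Cross-section at t=0.423: each vertex is (1-t)·p0[i] + t·p1[i].
  v1: (1-0.423)·(3.83,3.03) + 0.423·(5.01,7.19) = (4.3291,4.7897)
  v2: (1-0.423)·(2.06,4.37) + 0.423·(0.38,6.19) = (1.3494,5.1399)
  v3: (1-0.423)·(-4.08,0.87) + 0.423·(-8.87,3.47) = (-6.1062,1.9698)
  v4: (1-0.423)·(-0.27,-1.99) + 0.423·(-2.23,-2.52) = (-1.0991,-2.2142)
  v5: (1-0.423)·(2.34,-1.31) + 0.423·(1.4,0.23) = (1.9424,-0.6586)
  v6: (1-0.423)·(3.51,-0.18) + 0.423·(3.19,1.68) = (3.3746,0.6068)
Shoelace sum Σ(x_i·y_{i+1} − x_{i+1}·y_i):
  i=1: 4.3291·5.1399 − 1.3494·4.7897 = +15.7882 (running +15.7882)
  i=2: 1.3494·1.9698 − -6.1062·5.1399 = +34.0428 (running +49.8310)
  i=3: -6.1062·-2.2142 − -1.0991·1.9698 = +15.6852 (running +65.5162)
  i=4: -1.0991·-0.6586 − 1.9424·-2.2142 = +5.0246 (running +70.5408)
  i=5: 1.9424·0.6068 − 3.3746·-0.6586 = +3.4011 (running +73.9419)
  i=6: 3.3746·4.7897 − 4.3291·0.6068 = +13.5366 (running +87.4785)
Area = |Σ|/2 = |87.4785|/2 = 43.7392

Area at t=0.423: 43.7392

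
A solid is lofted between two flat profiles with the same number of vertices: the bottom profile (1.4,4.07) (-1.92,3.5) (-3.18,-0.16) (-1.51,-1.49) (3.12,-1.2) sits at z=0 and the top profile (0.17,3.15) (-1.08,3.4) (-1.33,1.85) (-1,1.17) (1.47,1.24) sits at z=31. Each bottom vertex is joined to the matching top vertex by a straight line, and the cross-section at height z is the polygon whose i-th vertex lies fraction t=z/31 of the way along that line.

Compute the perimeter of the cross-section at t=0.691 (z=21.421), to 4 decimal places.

Cross-section at t=0.691: each vertex is (1-t)·p0[i] + t·p1[i].
  v1: (1-0.691)·(1.4,4.07) + 0.691·(0.17,3.15) = (0.5501,3.4343)
  v2: (1-0.691)·(-1.92,3.5) + 0.691·(-1.08,3.4) = (-1.3396,3.4309)
  v3: (1-0.691)·(-3.18,-0.16) + 0.691·(-1.33,1.85) = (-1.9017,1.2289)
  v4: (1-0.691)·(-1.51,-1.49) + 0.691·(-1,1.17) = (-1.1576,0.3481)
  v5: (1-0.691)·(3.12,-1.2) + 0.691·(1.47,1.24) = (1.9798,0.4860)
Perimeter = Σ |v_{i+1} − v_i|:
  edge 1→2: √(-1.8896² + -0.0034²) = 1.8896 (running 1.8896)
  edge 2→3: √(-0.5621² + -2.2020²) = 2.2726 (running 4.1622)
  edge 3→4: √(0.7441² + -0.8809²) = 1.1530 (running 5.3153)
  edge 4→5: √(3.1374² + 0.1380²) = 3.1405 (running 8.4558)
  edge 5→1: √(-1.4298² + 2.9482²) = 3.2766 (running 11.7324)
Perimeter = 11.7324

Perimeter at t=0.691: 11.7324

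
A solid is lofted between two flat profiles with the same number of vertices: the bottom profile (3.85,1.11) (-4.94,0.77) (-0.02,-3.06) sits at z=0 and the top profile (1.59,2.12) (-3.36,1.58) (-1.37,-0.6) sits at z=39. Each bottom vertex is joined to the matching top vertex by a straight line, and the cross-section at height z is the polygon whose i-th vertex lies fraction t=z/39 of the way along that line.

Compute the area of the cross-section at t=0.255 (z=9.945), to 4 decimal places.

Cross-section at t=0.255: each vertex is (1-t)·p0[i] + t·p1[i].
  v1: (1-0.255)·(3.85,1.11) + 0.255·(1.59,2.12) = (3.2737,1.3676)
  v2: (1-0.255)·(-4.94,0.77) + 0.255·(-3.36,1.58) = (-4.5371,0.9766)
  v3: (1-0.255)·(-0.02,-3.06) + 0.255·(-1.37,-0.6) = (-0.3643,-2.4327)
Shoelace sum Σ(x_i·y_{i+1} − x_{i+1}·y_i):
  i=1: 3.2737·0.9766 − -4.5371·1.3676 = +9.4016 (running +9.4016)
  i=2: -4.5371·-2.4327 − -0.3643·0.9766 = +11.3931 (running +20.7948)
  i=3: -0.3643·1.3676 − 3.2737·-2.4327 = +7.4658 (running +28.2606)
Area = |Σ|/2 = |28.2606|/2 = 14.1303

Area at t=0.255: 14.1303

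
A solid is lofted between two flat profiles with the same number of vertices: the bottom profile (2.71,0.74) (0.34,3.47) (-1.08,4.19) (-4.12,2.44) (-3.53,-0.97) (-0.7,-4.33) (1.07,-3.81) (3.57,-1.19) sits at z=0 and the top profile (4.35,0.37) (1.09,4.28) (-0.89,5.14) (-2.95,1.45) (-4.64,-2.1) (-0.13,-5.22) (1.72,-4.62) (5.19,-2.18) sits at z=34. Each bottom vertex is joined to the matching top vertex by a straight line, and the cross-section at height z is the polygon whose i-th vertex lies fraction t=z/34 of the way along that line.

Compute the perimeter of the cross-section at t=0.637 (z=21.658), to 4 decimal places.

Perimeter at t=0.637: 27.3839

Cross-section at t=0.637: each vertex is (1-t)·p0[i] + t·p1[i].
  v1: (1-0.637)·(2.71,0.74) + 0.637·(4.35,0.37) = (3.7547,0.5043)
  v2: (1-0.637)·(0.34,3.47) + 0.637·(1.09,4.28) = (0.8178,3.9860)
  v3: (1-0.637)·(-1.08,4.19) + 0.637·(-0.89,5.14) = (-0.9590,4.7951)
  v4: (1-0.637)·(-4.12,2.44) + 0.637·(-2.95,1.45) = (-3.3747,1.8094)
  v5: (1-0.637)·(-3.53,-0.97) + 0.637·(-4.64,-2.1) = (-4.2371,-1.6898)
  v6: (1-0.637)·(-0.7,-4.33) + 0.637·(-0.13,-5.22) = (-0.3369,-4.8969)
  v7: (1-0.637)·(1.07,-3.81) + 0.637·(1.72,-4.62) = (1.4840,-4.3260)
  v8: (1-0.637)·(3.57,-1.19) + 0.637·(5.19,-2.18) = (4.6019,-1.8206)
Perimeter = Σ |v_{i+1} − v_i|:
  edge 1→2: √(-2.9369² + 3.4817²) = 4.5549 (running 4.5549)
  edge 2→3: √(-1.7767² + 0.8092²) = 1.9523 (running 6.5073)
  edge 3→4: √(-2.4157² + -2.9858²) = 3.8407 (running 10.3479)
  edge 4→5: √(-0.8624² + -3.4992²) = 3.6039 (running 13.9518)
  edge 5→6: √(3.9002² + -3.2071²) = 5.0494 (running 19.0012)
  edge 6→7: √(1.8210² + 0.5710²) = 1.9084 (running 20.9096)
  edge 7→8: √(3.1179² + 2.5053²) = 3.9997 (running 24.9094)
  edge 8→1: √(-0.8473² + 2.3249²) = 2.4745 (running 27.3839)
Perimeter = 27.3839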